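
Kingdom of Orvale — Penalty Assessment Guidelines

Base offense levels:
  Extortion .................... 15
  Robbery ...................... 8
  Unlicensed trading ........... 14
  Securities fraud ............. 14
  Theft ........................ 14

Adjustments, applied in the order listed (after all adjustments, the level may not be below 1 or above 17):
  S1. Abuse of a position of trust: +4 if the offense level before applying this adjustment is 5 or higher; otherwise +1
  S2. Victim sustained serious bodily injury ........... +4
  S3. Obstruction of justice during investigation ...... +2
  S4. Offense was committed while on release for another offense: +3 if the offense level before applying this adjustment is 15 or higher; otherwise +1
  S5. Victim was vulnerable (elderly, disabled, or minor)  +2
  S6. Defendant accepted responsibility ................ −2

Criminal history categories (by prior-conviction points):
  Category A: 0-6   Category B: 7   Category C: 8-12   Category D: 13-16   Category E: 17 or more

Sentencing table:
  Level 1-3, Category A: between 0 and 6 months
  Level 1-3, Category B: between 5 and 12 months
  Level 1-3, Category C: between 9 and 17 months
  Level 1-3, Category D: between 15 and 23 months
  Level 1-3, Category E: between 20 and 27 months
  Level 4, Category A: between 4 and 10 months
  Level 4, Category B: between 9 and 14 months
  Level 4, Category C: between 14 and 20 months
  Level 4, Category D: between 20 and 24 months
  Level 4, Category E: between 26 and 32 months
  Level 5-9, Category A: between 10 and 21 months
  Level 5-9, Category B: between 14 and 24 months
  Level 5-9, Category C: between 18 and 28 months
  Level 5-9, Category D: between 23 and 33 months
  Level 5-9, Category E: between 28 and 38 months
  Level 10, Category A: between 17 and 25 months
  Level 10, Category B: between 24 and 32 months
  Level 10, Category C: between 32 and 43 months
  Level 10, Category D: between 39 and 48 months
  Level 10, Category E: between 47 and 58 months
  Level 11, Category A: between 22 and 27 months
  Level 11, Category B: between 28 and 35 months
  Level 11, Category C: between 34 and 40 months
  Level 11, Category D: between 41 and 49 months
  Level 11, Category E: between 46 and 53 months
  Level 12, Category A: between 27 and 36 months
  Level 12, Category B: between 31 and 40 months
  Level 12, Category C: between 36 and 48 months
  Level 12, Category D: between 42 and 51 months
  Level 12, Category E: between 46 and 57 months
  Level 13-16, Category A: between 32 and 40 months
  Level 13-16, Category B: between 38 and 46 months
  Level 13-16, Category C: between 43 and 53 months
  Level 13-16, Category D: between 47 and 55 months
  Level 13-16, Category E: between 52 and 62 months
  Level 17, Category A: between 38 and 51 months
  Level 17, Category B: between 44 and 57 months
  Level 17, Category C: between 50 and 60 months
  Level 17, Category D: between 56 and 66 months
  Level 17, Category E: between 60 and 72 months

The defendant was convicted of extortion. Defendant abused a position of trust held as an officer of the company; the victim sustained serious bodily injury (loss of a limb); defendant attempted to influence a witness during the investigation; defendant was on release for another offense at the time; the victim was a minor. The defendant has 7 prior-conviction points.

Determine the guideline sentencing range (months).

44-57 months

Base offense level for extortion: 15.
S1 applies (level before this adjustment is 15 ≥ 5, so +4): 15 + 4 = 19.
S2 applies: 19 + 4 = 23.
S3 applies: 23 + 2 = 25.
S4 applies (level before this adjustment is 25 ≥ 15, so +3): 25 + 3 = 28.
S5 applies: 28 + 2 = 30.
S6 does not apply.
Level 30 exceeds the maximum of 17; capped at 17.
Final offense level: 17.
Criminal history: 7 prior points → Category B (7).
Level 17 falls in the 17 band.
Grid: Level 17 × Category B = 44-57 months.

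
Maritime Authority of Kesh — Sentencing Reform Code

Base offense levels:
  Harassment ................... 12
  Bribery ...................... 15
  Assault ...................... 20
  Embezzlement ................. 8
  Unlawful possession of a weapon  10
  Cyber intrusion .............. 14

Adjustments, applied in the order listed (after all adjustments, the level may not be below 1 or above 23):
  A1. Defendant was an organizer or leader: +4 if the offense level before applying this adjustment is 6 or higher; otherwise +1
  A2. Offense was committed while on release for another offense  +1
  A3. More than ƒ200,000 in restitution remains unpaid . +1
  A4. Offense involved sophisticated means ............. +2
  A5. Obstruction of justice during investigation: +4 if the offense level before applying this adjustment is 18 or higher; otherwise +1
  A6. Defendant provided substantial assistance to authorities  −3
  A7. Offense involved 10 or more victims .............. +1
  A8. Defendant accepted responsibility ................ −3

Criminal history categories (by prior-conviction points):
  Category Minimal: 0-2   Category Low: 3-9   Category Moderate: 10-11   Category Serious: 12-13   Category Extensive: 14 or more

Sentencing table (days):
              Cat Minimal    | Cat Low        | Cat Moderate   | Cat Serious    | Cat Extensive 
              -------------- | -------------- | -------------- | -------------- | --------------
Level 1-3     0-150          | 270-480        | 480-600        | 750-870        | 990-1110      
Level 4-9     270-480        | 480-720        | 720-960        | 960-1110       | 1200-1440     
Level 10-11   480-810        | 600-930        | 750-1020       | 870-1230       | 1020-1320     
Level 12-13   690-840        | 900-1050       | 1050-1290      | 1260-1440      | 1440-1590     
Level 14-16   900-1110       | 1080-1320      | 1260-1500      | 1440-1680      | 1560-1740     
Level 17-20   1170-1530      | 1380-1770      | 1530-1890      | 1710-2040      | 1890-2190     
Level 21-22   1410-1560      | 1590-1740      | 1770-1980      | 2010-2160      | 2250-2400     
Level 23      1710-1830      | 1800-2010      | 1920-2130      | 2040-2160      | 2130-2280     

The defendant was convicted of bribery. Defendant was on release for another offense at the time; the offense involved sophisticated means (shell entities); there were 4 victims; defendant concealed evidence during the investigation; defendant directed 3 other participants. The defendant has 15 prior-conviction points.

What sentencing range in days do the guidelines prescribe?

Base offense level for bribery: 15.
A1 applies (level before this adjustment is 15 ≥ 6, so +4): 15 + 4 = 19.
A2 applies: 19 + 1 = 20.
A3 does not apply.
A4 applies: 20 + 2 = 22.
A5 applies (level before this adjustment is 22 ≥ 18, so +4): 22 + 4 = 26.
A6 does not apply.
A7 does not apply.
A8 does not apply.
Level 26 exceeds the maximum of 23; capped at 23.
Final offense level: 23.
Criminal history: 15 prior points → Category Extensive (14+).
Level 23 falls in the 23 band.
Grid: Level 23 × Category Extensive = 2130-2280 days.

2130-2280 days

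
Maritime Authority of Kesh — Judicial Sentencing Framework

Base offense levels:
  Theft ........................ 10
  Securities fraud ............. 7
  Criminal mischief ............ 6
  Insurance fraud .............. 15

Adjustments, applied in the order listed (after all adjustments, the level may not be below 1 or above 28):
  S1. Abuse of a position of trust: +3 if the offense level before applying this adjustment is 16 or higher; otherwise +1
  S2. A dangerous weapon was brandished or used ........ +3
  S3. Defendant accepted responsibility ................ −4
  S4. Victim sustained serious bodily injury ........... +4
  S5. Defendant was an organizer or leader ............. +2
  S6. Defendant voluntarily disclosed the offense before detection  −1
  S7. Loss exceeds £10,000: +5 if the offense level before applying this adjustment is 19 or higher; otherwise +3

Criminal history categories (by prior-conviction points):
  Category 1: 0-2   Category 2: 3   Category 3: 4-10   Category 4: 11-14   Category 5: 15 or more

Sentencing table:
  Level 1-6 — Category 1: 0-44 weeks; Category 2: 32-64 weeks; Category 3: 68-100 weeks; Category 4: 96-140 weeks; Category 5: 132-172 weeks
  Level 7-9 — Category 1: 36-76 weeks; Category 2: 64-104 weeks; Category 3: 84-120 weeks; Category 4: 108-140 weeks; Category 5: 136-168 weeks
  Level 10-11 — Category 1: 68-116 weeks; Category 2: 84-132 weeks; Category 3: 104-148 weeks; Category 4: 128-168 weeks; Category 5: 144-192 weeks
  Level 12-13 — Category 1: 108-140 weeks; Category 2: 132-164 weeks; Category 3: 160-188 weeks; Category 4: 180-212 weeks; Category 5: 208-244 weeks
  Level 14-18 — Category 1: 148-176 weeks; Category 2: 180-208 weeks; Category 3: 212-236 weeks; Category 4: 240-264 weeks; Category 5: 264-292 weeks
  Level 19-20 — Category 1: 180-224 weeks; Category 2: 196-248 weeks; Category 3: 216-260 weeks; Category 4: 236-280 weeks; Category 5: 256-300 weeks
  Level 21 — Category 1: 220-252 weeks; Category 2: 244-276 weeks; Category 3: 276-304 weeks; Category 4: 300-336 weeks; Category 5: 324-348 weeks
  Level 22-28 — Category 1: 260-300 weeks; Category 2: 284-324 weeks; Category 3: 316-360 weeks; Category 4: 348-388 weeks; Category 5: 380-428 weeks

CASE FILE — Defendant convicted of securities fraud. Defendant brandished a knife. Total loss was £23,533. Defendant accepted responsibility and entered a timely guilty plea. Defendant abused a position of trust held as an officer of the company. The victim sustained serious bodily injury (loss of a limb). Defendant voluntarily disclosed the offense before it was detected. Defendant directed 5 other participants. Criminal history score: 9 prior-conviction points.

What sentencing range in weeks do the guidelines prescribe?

Base offense level for securities fraud: 7.
S1 applies (level before this adjustment is 7 < 16, so +1): 7 + 1 = 8.
S2 applies: 8 + 3 = 11.
S3 applies: 11 − 4 = 7.
S4 applies: 7 + 4 = 11.
S5 applies: 11 + 2 = 13.
S6 applies: 13 − 1 = 12.
S7 applies (level before this adjustment is 12 < 19, so +3): 12 + 3 = 15.
Final offense level: 15.
Criminal history: 9 prior points → Category 3 (4-10).
Level 15 falls in the 14-18 band.
Grid: Level 14-18 × Category 3 = 212-236 weeks.

212-236 weeks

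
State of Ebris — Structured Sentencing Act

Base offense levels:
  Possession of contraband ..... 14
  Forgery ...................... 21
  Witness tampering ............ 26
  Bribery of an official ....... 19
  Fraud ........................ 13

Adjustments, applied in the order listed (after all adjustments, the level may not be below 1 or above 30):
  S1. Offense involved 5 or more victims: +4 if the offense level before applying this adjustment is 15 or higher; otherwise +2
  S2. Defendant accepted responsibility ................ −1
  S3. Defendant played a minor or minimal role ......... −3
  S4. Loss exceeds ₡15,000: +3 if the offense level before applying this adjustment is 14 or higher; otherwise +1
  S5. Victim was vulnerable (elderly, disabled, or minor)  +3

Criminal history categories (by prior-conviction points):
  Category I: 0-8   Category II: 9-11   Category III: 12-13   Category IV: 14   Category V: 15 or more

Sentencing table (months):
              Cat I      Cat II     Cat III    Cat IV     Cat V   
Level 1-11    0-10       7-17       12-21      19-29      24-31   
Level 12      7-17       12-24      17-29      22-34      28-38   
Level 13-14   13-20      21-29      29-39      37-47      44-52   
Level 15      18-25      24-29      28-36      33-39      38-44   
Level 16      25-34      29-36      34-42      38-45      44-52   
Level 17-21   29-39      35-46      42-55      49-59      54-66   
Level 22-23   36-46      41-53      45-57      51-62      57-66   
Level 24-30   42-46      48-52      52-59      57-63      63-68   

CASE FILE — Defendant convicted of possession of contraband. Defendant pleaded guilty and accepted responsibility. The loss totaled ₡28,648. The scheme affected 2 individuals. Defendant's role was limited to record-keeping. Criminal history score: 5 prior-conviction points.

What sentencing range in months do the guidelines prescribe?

Base offense level for possession of contraband: 14.
S1 does not apply.
S2 applies: 14 − 1 = 13.
S3 applies: 13 − 3 = 10.
S4 applies (level before this adjustment is 10 < 14, so +1): 10 + 1 = 11.
S5 does not apply.
Final offense level: 11.
Criminal history: 5 prior points → Category I (0-8).
Level 11 falls in the 1-11 band.
Grid: Level 1-11 × Category I = 0-10 months.

0-10 months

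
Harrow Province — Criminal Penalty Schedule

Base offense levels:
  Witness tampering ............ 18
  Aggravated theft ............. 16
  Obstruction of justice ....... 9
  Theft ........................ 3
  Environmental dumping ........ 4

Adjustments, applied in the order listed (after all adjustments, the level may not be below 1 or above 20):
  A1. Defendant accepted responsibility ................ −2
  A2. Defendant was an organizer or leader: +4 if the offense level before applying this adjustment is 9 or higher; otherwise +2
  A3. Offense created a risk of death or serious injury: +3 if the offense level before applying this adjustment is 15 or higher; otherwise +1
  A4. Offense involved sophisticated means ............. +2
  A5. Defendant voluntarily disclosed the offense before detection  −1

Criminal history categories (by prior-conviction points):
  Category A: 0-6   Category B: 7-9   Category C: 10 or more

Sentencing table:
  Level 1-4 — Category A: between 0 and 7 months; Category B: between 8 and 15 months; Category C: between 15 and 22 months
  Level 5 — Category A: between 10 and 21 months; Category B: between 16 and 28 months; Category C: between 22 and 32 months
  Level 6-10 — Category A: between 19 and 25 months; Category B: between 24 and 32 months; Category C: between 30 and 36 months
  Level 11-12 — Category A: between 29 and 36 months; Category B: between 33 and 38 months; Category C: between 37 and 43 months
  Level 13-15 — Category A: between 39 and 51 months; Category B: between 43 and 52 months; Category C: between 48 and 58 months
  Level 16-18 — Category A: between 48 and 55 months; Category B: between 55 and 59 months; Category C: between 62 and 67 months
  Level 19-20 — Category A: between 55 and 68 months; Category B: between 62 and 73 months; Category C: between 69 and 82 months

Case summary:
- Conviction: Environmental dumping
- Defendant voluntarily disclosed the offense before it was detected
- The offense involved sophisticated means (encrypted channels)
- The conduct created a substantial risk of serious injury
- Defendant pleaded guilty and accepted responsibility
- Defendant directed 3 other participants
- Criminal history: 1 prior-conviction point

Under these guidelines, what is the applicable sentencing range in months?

Base offense level for environmental dumping: 4.
A1 applies: 4 − 2 = 2.
A2 applies (level before this adjustment is 2 < 9, so +2): 2 + 2 = 4.
A3 applies (level before this adjustment is 4 < 15, so +1): 4 + 1 = 5.
A4 applies: 5 + 2 = 7.
A5 applies: 7 − 1 = 6.
Final offense level: 6.
Criminal history: 1 prior point → Category A (0-6).
Level 6 falls in the 6-10 band.
Grid: Level 6-10 × Category A = 19-25 months.

19-25 months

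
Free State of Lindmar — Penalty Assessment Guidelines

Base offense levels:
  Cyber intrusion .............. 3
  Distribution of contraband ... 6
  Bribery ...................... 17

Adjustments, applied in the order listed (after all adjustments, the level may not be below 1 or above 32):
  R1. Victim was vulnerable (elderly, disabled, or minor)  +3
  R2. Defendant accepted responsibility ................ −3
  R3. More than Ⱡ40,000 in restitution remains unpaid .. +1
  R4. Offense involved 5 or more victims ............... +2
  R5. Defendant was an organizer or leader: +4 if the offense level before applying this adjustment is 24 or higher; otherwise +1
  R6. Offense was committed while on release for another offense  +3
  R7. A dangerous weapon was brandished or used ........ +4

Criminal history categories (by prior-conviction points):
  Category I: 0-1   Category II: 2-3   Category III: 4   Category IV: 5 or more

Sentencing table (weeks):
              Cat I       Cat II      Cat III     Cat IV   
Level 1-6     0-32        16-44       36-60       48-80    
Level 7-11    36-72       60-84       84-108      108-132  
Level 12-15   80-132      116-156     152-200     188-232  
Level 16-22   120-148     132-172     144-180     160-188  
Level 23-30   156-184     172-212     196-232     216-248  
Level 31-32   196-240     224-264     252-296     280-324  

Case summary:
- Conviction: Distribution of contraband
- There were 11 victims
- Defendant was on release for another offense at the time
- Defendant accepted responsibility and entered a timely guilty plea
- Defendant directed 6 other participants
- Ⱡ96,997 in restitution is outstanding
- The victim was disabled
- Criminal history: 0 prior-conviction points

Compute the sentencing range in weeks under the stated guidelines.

80-132 weeks

Base offense level for distribution of contraband: 6.
R1 applies: 6 + 3 = 9.
R2 applies: 9 − 3 = 6.
R3 applies: 6 + 1 = 7.
R4 applies: 7 + 2 = 9.
R5 applies (level before this adjustment is 9 < 24, so +1): 9 + 1 = 10.
R6 applies: 10 + 3 = 13.
R7 does not apply.
Final offense level: 13.
Criminal history: 0 prior points → Category I (0-1).
Level 13 falls in the 12-15 band.
Grid: Level 12-15 × Category I = 80-132 weeks.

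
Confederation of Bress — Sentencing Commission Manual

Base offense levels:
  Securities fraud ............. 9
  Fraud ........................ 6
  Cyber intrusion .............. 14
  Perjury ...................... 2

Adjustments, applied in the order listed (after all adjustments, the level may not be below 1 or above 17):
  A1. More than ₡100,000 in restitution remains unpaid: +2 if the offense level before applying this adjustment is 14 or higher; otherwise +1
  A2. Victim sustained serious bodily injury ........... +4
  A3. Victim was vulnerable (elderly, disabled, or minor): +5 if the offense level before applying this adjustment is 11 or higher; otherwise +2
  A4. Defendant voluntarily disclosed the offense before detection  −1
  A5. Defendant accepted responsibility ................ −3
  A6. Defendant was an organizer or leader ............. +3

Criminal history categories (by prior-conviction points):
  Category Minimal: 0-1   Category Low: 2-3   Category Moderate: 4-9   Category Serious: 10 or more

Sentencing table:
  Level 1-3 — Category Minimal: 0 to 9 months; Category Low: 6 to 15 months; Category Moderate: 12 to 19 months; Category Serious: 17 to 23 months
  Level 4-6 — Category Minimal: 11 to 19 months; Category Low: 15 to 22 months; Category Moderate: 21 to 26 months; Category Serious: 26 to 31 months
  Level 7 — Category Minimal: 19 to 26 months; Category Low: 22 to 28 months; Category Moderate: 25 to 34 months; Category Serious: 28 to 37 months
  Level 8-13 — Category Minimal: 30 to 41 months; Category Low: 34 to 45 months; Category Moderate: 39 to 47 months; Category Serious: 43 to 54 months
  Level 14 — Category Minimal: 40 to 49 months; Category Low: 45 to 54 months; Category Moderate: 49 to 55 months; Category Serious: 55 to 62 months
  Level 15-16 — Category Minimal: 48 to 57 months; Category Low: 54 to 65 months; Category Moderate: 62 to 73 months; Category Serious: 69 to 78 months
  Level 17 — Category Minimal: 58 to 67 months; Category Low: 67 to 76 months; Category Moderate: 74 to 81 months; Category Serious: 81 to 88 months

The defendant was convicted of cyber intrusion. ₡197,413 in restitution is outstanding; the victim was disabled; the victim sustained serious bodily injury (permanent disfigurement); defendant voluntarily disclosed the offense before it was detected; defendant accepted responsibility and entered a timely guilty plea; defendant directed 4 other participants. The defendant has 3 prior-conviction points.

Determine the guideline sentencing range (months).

67-76 months

Base offense level for cyber intrusion: 14.
A1 applies (level before this adjustment is 14 ≥ 14, so +2): 14 + 2 = 16.
A2 applies: 16 + 4 = 20.
A3 applies (level before this adjustment is 20 ≥ 11, so +5): 20 + 5 = 25.
A4 applies: 25 − 1 = 24.
A5 applies: 24 − 3 = 21.
A6 applies: 21 + 3 = 24.
Level 24 exceeds the maximum of 17; capped at 17.
Final offense level: 17.
Criminal history: 3 prior points → Category Low (2-3).
Level 17 falls in the 17 band.
Grid: Level 17 × Category Low = 67-76 months.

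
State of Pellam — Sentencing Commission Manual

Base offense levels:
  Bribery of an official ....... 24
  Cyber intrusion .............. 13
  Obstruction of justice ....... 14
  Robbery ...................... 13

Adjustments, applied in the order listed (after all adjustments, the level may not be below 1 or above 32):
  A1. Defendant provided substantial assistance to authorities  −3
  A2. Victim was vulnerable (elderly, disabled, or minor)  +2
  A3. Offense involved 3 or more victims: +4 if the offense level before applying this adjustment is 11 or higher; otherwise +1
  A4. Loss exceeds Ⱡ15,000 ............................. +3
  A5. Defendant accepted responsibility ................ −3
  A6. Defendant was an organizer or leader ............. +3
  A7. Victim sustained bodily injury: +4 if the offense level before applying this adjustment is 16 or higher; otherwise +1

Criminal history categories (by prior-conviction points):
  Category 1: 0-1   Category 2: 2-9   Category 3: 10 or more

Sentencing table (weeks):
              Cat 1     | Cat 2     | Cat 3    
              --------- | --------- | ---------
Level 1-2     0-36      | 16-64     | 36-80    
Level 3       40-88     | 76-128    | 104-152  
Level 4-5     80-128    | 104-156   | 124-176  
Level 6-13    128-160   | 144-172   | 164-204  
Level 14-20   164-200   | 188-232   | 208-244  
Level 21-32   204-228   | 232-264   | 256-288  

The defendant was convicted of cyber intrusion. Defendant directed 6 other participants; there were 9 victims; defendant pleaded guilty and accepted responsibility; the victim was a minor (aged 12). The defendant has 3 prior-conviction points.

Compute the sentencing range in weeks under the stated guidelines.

Base offense level for cyber intrusion: 13.
A2 applies: 13 + 2 = 15.
A3 applies (level before this adjustment is 15 ≥ 11, so +4): 15 + 4 = 19.
A5 applies: 19 − 3 = 16.
A6 applies: 16 + 3 = 19.
Final offense level: 19.
Criminal history: 3 prior points → Category 2 (2-9).
Level 19 falls in the 14-20 band.
Grid: Level 14-20 × Category 2 = 188-232 weeks.

188-232 weeks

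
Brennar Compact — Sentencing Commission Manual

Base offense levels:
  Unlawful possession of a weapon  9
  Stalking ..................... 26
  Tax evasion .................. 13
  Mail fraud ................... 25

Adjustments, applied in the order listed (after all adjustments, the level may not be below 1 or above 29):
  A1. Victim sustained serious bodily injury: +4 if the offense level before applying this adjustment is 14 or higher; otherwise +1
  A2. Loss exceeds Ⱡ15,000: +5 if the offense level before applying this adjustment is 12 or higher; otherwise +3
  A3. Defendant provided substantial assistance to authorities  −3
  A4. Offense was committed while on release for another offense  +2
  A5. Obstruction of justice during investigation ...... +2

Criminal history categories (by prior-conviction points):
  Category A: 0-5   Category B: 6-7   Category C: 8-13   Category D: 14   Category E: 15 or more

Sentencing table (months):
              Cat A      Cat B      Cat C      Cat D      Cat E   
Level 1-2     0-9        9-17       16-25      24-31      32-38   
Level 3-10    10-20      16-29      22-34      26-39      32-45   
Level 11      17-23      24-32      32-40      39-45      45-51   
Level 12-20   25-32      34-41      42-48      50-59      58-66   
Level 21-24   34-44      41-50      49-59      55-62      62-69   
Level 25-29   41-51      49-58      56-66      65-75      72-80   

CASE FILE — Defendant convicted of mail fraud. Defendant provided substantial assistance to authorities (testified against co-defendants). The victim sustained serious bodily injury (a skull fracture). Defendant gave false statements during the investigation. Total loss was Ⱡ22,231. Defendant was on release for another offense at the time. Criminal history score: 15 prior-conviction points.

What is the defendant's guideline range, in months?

Base offense level for mail fraud: 25.
A1 applies (level before this adjustment is 25 ≥ 14, so +4): 25 + 4 = 29.
A2 applies (level before this adjustment is 29 ≥ 12, so +5): 29 + 5 = 34.
A3 applies: 34 − 3 = 31.
A4 applies: 31 + 2 = 33.
A5 applies: 33 + 2 = 35.
Level 35 exceeds the maximum of 29; capped at 29.
Final offense level: 29.
Criminal history: 15 prior points → Category E (15+).
Level 29 falls in the 25-29 band.
Grid: Level 25-29 × Category E = 72-80 months.

72-80 months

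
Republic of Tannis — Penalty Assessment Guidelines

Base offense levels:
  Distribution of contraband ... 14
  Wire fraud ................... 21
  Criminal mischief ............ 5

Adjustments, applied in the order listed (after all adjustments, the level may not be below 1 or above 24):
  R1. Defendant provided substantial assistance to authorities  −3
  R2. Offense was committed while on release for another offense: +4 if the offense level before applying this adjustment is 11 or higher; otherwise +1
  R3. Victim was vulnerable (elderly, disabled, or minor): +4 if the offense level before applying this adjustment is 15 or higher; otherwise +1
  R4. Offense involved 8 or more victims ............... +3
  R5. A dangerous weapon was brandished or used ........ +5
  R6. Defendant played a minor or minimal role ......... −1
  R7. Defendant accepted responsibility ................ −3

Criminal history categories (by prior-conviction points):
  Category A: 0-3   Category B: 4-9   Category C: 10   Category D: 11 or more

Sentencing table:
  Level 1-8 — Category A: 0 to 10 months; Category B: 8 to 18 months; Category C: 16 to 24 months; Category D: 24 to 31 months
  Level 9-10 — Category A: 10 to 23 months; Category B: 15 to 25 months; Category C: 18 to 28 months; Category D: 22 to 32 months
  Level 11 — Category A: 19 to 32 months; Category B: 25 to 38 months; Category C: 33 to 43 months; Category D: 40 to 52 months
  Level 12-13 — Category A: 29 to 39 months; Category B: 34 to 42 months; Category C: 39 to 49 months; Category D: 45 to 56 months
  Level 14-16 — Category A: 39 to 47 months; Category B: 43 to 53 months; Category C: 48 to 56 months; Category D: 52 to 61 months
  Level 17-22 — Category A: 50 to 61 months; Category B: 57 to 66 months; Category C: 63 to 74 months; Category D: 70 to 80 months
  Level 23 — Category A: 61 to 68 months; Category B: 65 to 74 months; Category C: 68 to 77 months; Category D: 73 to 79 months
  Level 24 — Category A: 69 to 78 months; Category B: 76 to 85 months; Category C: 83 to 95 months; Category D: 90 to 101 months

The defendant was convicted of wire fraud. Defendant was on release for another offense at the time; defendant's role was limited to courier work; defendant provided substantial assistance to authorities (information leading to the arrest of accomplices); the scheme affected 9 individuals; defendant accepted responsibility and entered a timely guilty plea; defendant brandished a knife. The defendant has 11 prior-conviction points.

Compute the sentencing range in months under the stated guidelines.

90-101 months

Base offense level for wire fraud: 21.
R1 applies: 21 − 3 = 18.
R2 applies (level before this adjustment is 18 ≥ 11, so +4): 18 + 4 = 22.
R4 applies: 22 + 3 = 25.
R5 applies: 25 + 5 = 30.
R6 applies: 30 − 1 = 29.
R7 applies: 29 − 3 = 26.
Level 26 exceeds the maximum of 24; capped at 24.
Final offense level: 24.
Criminal history: 11 prior points → Category D (11+).
Level 24 falls in the 24 band.
Grid: Level 24 × Category D = 90-101 months.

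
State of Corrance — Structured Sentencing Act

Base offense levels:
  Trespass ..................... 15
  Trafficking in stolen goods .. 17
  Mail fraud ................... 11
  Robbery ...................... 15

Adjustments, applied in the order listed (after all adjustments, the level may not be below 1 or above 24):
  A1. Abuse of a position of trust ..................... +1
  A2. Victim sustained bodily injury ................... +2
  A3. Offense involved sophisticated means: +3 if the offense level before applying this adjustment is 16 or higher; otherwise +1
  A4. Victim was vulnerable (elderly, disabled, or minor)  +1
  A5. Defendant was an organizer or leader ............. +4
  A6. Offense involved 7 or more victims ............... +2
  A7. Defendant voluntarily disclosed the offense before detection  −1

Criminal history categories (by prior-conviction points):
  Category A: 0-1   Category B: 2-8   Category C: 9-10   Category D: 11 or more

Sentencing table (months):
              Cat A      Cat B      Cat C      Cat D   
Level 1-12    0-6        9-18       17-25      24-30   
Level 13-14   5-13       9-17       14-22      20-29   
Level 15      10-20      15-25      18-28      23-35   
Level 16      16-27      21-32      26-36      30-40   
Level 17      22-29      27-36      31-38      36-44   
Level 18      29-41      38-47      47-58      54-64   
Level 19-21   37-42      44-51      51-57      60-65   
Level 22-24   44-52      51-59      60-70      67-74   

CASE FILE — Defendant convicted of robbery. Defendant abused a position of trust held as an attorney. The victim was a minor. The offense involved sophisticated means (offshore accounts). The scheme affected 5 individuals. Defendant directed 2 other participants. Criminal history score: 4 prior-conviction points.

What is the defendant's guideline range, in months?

51-59 months

Base offense level for robbery: 15.
A1 applies: 15 + 1 = 16.
A2 does not apply.
A3 applies (level before this adjustment is 16 ≥ 16, so +3): 16 + 3 = 19.
A4 applies: 19 + 1 = 20.
A5 applies: 20 + 4 = 24.
A6 does not apply.
A7 does not apply.
Final offense level: 24.
Criminal history: 4 prior points → Category B (2-8).
Level 24 falls in the 22-24 band.
Grid: Level 22-24 × Category B = 51-59 months.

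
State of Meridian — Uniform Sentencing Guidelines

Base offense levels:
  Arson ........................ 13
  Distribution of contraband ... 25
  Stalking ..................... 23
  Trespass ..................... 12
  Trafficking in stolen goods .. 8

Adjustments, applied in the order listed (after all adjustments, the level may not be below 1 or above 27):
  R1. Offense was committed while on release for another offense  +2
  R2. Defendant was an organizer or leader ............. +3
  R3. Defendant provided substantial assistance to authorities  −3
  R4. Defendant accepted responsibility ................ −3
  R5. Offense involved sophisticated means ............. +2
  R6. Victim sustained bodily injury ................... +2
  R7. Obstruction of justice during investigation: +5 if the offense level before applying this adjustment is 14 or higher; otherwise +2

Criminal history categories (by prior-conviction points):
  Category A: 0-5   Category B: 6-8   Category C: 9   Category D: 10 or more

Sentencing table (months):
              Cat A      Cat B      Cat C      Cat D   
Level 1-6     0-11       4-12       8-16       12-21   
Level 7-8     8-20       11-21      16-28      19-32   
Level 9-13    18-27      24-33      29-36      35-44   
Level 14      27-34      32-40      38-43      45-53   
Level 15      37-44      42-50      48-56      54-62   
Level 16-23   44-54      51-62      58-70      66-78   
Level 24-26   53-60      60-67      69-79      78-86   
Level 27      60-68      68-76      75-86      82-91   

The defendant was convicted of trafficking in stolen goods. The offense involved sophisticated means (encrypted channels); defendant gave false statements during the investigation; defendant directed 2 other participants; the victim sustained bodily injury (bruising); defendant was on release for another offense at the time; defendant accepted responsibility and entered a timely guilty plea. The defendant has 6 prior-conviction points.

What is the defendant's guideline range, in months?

51-62 months

Base offense level for trafficking in stolen goods: 8.
R1 applies: 8 + 2 = 10.
R2 applies: 10 + 3 = 13.
R3 does not apply.
R4 applies: 13 − 3 = 10.
R5 applies: 10 + 2 = 12.
R6 applies: 12 + 2 = 14.
R7 applies (level before this adjustment is 14 ≥ 14, so +5): 14 + 5 = 19.
Final offense level: 19.
Criminal history: 6 prior points → Category B (6-8).
Level 19 falls in the 16-23 band.
Grid: Level 16-23 × Category B = 51-62 months.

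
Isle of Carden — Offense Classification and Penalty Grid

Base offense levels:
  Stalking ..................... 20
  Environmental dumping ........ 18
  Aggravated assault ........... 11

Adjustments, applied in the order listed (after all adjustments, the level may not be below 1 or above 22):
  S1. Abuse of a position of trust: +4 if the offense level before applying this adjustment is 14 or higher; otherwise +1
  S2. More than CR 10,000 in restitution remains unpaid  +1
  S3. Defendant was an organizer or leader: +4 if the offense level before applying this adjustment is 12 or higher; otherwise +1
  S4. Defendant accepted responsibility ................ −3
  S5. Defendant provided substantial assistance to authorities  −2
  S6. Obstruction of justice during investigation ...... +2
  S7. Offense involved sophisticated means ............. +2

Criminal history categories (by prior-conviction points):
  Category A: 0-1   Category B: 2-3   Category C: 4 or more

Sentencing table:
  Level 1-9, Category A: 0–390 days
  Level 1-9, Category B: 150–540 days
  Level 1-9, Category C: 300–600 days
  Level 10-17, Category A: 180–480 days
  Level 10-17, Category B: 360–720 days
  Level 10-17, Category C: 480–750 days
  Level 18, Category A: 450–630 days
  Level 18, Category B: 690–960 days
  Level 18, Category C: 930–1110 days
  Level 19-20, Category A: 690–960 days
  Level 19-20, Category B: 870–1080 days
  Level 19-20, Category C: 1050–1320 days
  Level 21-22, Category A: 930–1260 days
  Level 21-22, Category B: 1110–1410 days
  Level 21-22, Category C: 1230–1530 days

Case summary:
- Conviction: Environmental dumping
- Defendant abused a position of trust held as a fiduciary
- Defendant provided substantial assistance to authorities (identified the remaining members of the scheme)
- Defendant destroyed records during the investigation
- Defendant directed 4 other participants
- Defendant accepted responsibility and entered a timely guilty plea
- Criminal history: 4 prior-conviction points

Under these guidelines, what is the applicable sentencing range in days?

1230-1530 days

Base offense level for environmental dumping: 18.
S1 applies (level before this adjustment is 18 ≥ 14, so +4): 18 + 4 = 22.
S2 does not apply.
S3 applies (level before this adjustment is 22 ≥ 12, so +4): 22 + 4 = 26.
S4 applies: 26 − 3 = 23.
S5 applies: 23 − 2 = 21.
S6 applies: 21 + 2 = 23.
S7 does not apply.
Level 23 exceeds the maximum of 22; capped at 22.
Final offense level: 22.
Criminal history: 4 prior points → Category C (4+).
Level 22 falls in the 21-22 band.
Grid: Level 21-22 × Category C = 1230-1530 days.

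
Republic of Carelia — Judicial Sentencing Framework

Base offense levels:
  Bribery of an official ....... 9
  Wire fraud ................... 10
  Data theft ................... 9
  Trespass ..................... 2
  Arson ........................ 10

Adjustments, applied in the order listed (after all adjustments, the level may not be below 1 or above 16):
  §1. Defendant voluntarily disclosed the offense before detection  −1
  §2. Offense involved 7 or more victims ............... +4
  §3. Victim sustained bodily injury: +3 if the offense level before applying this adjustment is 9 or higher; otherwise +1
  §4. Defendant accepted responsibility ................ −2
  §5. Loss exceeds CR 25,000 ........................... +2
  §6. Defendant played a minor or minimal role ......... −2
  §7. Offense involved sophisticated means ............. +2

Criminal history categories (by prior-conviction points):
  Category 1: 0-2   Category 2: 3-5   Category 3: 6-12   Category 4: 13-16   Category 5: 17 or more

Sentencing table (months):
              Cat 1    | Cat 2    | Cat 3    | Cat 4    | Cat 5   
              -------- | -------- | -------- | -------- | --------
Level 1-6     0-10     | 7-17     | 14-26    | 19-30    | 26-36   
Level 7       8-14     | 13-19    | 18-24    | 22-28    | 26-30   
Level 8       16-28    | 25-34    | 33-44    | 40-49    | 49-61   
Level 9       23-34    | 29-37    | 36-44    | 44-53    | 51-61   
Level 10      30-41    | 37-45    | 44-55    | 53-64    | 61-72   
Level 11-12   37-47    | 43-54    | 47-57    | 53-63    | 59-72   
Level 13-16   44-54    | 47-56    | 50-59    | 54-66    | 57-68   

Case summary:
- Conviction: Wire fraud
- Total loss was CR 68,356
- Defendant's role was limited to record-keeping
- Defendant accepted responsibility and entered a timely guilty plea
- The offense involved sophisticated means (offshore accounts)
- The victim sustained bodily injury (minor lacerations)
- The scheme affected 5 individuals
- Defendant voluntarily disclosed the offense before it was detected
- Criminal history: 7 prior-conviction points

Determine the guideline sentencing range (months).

Base offense level for wire fraud: 10.
§1 applies: 10 − 1 = 9.
§3 applies (level before this adjustment is 9 ≥ 9, so +3): 9 + 3 = 12.
§4 applies: 12 − 2 = 10.
§5 applies: 10 + 2 = 12.
§6 applies: 12 − 2 = 10.
§7 applies: 10 + 2 = 12.
Final offense level: 12.
Criminal history: 7 prior points → Category 3 (6-12).
Level 12 falls in the 11-12 band.
Grid: Level 11-12 × Category 3 = 47-57 months.

47-57 months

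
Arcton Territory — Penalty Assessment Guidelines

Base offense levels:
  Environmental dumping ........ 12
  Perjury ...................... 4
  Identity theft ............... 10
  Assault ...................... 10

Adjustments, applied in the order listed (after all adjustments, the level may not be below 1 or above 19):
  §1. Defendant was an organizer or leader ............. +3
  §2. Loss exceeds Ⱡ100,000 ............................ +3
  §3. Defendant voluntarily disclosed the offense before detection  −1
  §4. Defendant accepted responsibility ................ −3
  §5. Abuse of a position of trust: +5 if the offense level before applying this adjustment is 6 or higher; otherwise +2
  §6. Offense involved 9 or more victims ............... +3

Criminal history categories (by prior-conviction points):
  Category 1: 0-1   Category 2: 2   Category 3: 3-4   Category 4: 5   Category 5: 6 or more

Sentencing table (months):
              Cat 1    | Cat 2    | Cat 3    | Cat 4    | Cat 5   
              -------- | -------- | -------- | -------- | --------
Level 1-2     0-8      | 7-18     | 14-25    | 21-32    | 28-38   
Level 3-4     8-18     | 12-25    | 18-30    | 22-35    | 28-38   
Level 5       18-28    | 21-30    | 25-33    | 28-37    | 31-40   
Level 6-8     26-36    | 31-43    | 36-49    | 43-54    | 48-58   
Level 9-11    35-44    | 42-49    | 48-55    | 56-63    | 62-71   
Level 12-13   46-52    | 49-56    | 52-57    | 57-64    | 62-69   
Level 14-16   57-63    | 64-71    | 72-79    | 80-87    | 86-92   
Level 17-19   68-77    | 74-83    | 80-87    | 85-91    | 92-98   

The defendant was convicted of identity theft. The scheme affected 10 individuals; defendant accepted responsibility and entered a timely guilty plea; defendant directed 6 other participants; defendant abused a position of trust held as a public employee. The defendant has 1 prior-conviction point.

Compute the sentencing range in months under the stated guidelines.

68-77 months

Base offense level for identity theft: 10.
§1 applies: 10 + 3 = 13.
§2 does not apply.
§3 does not apply.
§4 applies: 13 − 3 = 10.
§5 applies (level before this adjustment is 10 ≥ 6, so +5): 10 + 5 = 15.
§6 applies: 15 + 3 = 18.
Final offense level: 18.
Criminal history: 1 prior point → Category 1 (0-1).
Level 18 falls in the 17-19 band.
Grid: Level 17-19 × Category 1 = 68-77 months.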